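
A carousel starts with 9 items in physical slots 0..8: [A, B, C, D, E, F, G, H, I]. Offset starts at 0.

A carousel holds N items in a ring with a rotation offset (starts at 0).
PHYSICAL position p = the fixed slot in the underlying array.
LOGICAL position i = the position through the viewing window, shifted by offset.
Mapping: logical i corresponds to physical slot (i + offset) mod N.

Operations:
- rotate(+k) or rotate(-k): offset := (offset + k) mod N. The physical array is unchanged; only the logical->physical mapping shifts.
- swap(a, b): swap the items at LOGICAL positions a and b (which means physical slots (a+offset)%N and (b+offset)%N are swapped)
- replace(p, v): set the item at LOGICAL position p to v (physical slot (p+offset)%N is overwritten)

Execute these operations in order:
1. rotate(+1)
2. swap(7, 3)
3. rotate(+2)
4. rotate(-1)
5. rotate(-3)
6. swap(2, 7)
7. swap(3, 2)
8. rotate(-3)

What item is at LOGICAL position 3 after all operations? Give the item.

After op 1 (rotate(+1)): offset=1, physical=[A,B,C,D,E,F,G,H,I], logical=[B,C,D,E,F,G,H,I,A]
After op 2 (swap(7, 3)): offset=1, physical=[A,B,C,D,I,F,G,H,E], logical=[B,C,D,I,F,G,H,E,A]
After op 3 (rotate(+2)): offset=3, physical=[A,B,C,D,I,F,G,H,E], logical=[D,I,F,G,H,E,A,B,C]
After op 4 (rotate(-1)): offset=2, physical=[A,B,C,D,I,F,G,H,E], logical=[C,D,I,F,G,H,E,A,B]
After op 5 (rotate(-3)): offset=8, physical=[A,B,C,D,I,F,G,H,E], logical=[E,A,B,C,D,I,F,G,H]
After op 6 (swap(2, 7)): offset=8, physical=[A,G,C,D,I,F,B,H,E], logical=[E,A,G,C,D,I,F,B,H]
After op 7 (swap(3, 2)): offset=8, physical=[A,C,G,D,I,F,B,H,E], logical=[E,A,C,G,D,I,F,B,H]
After op 8 (rotate(-3)): offset=5, physical=[A,C,G,D,I,F,B,H,E], logical=[F,B,H,E,A,C,G,D,I]

Answer: E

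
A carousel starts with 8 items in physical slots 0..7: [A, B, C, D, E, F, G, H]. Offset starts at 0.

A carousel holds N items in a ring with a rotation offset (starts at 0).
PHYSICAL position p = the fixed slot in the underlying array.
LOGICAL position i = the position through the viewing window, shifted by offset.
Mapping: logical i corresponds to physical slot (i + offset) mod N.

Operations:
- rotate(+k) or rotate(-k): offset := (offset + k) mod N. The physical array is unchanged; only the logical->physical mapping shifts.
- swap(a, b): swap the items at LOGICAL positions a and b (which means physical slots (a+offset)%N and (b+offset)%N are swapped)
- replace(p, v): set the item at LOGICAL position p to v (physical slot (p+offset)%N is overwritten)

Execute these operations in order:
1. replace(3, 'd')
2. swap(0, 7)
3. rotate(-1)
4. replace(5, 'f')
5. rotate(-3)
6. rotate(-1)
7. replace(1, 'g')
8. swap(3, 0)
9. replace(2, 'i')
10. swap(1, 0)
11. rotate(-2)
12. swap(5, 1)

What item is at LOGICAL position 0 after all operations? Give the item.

After op 1 (replace(3, 'd')): offset=0, physical=[A,B,C,d,E,F,G,H], logical=[A,B,C,d,E,F,G,H]
After op 2 (swap(0, 7)): offset=0, physical=[H,B,C,d,E,F,G,A], logical=[H,B,C,d,E,F,G,A]
After op 3 (rotate(-1)): offset=7, physical=[H,B,C,d,E,F,G,A], logical=[A,H,B,C,d,E,F,G]
After op 4 (replace(5, 'f')): offset=7, physical=[H,B,C,d,f,F,G,A], logical=[A,H,B,C,d,f,F,G]
After op 5 (rotate(-3)): offset=4, physical=[H,B,C,d,f,F,G,A], logical=[f,F,G,A,H,B,C,d]
After op 6 (rotate(-1)): offset=3, physical=[H,B,C,d,f,F,G,A], logical=[d,f,F,G,A,H,B,C]
After op 7 (replace(1, 'g')): offset=3, physical=[H,B,C,d,g,F,G,A], logical=[d,g,F,G,A,H,B,C]
After op 8 (swap(3, 0)): offset=3, physical=[H,B,C,G,g,F,d,A], logical=[G,g,F,d,A,H,B,C]
After op 9 (replace(2, 'i')): offset=3, physical=[H,B,C,G,g,i,d,A], logical=[G,g,i,d,A,H,B,C]
After op 10 (swap(1, 0)): offset=3, physical=[H,B,C,g,G,i,d,A], logical=[g,G,i,d,A,H,B,C]
After op 11 (rotate(-2)): offset=1, physical=[H,B,C,g,G,i,d,A], logical=[B,C,g,G,i,d,A,H]
After op 12 (swap(5, 1)): offset=1, physical=[H,B,d,g,G,i,C,A], logical=[B,d,g,G,i,C,A,H]

Answer: B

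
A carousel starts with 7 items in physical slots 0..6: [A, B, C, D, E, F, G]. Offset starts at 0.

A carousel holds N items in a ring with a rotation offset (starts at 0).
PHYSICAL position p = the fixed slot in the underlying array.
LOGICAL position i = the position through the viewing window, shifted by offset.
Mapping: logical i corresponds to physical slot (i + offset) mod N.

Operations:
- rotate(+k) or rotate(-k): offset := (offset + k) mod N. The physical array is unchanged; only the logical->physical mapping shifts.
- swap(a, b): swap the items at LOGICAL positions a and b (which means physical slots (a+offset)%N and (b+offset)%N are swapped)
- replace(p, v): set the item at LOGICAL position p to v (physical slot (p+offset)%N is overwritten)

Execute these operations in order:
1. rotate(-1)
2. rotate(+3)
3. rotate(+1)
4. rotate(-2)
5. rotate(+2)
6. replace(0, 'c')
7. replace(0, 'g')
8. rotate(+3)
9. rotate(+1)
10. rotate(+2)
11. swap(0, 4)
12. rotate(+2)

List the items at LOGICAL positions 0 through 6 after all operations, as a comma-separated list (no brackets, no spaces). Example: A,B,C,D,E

Answer: E,F,C,A,B,G,g

Derivation:
After op 1 (rotate(-1)): offset=6, physical=[A,B,C,D,E,F,G], logical=[G,A,B,C,D,E,F]
After op 2 (rotate(+3)): offset=2, physical=[A,B,C,D,E,F,G], logical=[C,D,E,F,G,A,B]
After op 3 (rotate(+1)): offset=3, physical=[A,B,C,D,E,F,G], logical=[D,E,F,G,A,B,C]
After op 4 (rotate(-2)): offset=1, physical=[A,B,C,D,E,F,G], logical=[B,C,D,E,F,G,A]
After op 5 (rotate(+2)): offset=3, physical=[A,B,C,D,E,F,G], logical=[D,E,F,G,A,B,C]
After op 6 (replace(0, 'c')): offset=3, physical=[A,B,C,c,E,F,G], logical=[c,E,F,G,A,B,C]
After op 7 (replace(0, 'g')): offset=3, physical=[A,B,C,g,E,F,G], logical=[g,E,F,G,A,B,C]
After op 8 (rotate(+3)): offset=6, physical=[A,B,C,g,E,F,G], logical=[G,A,B,C,g,E,F]
After op 9 (rotate(+1)): offset=0, physical=[A,B,C,g,E,F,G], logical=[A,B,C,g,E,F,G]
After op 10 (rotate(+2)): offset=2, physical=[A,B,C,g,E,F,G], logical=[C,g,E,F,G,A,B]
After op 11 (swap(0, 4)): offset=2, physical=[A,B,G,g,E,F,C], logical=[G,g,E,F,C,A,B]
After op 12 (rotate(+2)): offset=4, physical=[A,B,G,g,E,F,C], logical=[E,F,C,A,B,G,g]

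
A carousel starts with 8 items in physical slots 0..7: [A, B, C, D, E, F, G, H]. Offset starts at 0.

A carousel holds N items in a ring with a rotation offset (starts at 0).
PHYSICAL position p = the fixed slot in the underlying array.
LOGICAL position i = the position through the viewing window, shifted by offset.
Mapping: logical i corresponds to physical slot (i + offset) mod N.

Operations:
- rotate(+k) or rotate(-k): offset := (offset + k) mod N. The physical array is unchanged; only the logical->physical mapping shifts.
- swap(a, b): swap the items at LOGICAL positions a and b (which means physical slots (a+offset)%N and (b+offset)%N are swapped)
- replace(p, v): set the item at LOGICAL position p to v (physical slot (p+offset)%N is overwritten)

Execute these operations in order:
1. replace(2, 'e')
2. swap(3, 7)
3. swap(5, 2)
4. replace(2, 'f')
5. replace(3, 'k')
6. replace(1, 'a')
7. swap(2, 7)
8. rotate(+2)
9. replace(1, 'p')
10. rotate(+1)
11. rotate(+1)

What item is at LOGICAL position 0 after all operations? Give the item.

Answer: E

Derivation:
After op 1 (replace(2, 'e')): offset=0, physical=[A,B,e,D,E,F,G,H], logical=[A,B,e,D,E,F,G,H]
After op 2 (swap(3, 7)): offset=0, physical=[A,B,e,H,E,F,G,D], logical=[A,B,e,H,E,F,G,D]
After op 3 (swap(5, 2)): offset=0, physical=[A,B,F,H,E,e,G,D], logical=[A,B,F,H,E,e,G,D]
After op 4 (replace(2, 'f')): offset=0, physical=[A,B,f,H,E,e,G,D], logical=[A,B,f,H,E,e,G,D]
After op 5 (replace(3, 'k')): offset=0, physical=[A,B,f,k,E,e,G,D], logical=[A,B,f,k,E,e,G,D]
After op 6 (replace(1, 'a')): offset=0, physical=[A,a,f,k,E,e,G,D], logical=[A,a,f,k,E,e,G,D]
After op 7 (swap(2, 7)): offset=0, physical=[A,a,D,k,E,e,G,f], logical=[A,a,D,k,E,e,G,f]
After op 8 (rotate(+2)): offset=2, physical=[A,a,D,k,E,e,G,f], logical=[D,k,E,e,G,f,A,a]
After op 9 (replace(1, 'p')): offset=2, physical=[A,a,D,p,E,e,G,f], logical=[D,p,E,e,G,f,A,a]
After op 10 (rotate(+1)): offset=3, physical=[A,a,D,p,E,e,G,f], logical=[p,E,e,G,f,A,a,D]
After op 11 (rotate(+1)): offset=4, physical=[A,a,D,p,E,e,G,f], logical=[E,e,G,f,A,a,D,p]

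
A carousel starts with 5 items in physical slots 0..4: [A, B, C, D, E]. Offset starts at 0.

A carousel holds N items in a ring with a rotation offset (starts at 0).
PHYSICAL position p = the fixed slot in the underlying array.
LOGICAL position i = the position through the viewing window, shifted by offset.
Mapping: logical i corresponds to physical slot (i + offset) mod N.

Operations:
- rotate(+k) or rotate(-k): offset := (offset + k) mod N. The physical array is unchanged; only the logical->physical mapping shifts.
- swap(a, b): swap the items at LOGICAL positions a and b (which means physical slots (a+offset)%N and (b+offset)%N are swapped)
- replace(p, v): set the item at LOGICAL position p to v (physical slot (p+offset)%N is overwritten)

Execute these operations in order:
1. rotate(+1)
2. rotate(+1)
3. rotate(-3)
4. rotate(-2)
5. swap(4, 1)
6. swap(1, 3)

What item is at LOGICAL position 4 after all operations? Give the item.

Answer: D

Derivation:
After op 1 (rotate(+1)): offset=1, physical=[A,B,C,D,E], logical=[B,C,D,E,A]
After op 2 (rotate(+1)): offset=2, physical=[A,B,C,D,E], logical=[C,D,E,A,B]
After op 3 (rotate(-3)): offset=4, physical=[A,B,C,D,E], logical=[E,A,B,C,D]
After op 4 (rotate(-2)): offset=2, physical=[A,B,C,D,E], logical=[C,D,E,A,B]
After op 5 (swap(4, 1)): offset=2, physical=[A,D,C,B,E], logical=[C,B,E,A,D]
After op 6 (swap(1, 3)): offset=2, physical=[B,D,C,A,E], logical=[C,A,E,B,D]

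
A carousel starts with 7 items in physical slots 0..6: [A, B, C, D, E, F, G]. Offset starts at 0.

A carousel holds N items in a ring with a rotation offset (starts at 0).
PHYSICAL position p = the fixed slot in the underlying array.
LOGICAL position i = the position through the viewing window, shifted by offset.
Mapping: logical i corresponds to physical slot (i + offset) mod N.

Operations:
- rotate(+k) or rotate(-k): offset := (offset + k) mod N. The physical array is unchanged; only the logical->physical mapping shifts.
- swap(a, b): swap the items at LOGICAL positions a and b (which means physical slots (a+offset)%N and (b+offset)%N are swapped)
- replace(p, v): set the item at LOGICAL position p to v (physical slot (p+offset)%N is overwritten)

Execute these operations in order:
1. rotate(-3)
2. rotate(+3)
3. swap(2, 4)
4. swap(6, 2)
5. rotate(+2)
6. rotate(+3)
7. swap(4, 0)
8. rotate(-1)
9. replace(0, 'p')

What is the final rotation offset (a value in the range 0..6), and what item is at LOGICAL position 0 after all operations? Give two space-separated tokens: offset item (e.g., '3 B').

After op 1 (rotate(-3)): offset=4, physical=[A,B,C,D,E,F,G], logical=[E,F,G,A,B,C,D]
After op 2 (rotate(+3)): offset=0, physical=[A,B,C,D,E,F,G], logical=[A,B,C,D,E,F,G]
After op 3 (swap(2, 4)): offset=0, physical=[A,B,E,D,C,F,G], logical=[A,B,E,D,C,F,G]
After op 4 (swap(6, 2)): offset=0, physical=[A,B,G,D,C,F,E], logical=[A,B,G,D,C,F,E]
After op 5 (rotate(+2)): offset=2, physical=[A,B,G,D,C,F,E], logical=[G,D,C,F,E,A,B]
After op 6 (rotate(+3)): offset=5, physical=[A,B,G,D,C,F,E], logical=[F,E,A,B,G,D,C]
After op 7 (swap(4, 0)): offset=5, physical=[A,B,F,D,C,G,E], logical=[G,E,A,B,F,D,C]
After op 8 (rotate(-1)): offset=4, physical=[A,B,F,D,C,G,E], logical=[C,G,E,A,B,F,D]
After op 9 (replace(0, 'p')): offset=4, physical=[A,B,F,D,p,G,E], logical=[p,G,E,A,B,F,D]

Answer: 4 p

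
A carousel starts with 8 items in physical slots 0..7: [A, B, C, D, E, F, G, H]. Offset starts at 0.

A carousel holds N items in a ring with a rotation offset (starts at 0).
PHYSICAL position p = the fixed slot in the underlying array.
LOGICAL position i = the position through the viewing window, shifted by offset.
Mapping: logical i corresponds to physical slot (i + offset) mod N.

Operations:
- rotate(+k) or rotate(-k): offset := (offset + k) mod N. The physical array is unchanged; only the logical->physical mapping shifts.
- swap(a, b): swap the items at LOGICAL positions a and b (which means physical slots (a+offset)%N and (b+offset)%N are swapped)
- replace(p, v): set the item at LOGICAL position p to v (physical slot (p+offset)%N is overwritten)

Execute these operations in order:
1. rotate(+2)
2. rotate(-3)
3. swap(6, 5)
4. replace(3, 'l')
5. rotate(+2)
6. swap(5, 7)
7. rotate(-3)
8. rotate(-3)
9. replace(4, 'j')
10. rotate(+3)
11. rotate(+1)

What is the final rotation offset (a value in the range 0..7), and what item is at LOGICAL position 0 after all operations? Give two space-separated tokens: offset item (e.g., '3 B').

Answer: 7 j

Derivation:
After op 1 (rotate(+2)): offset=2, physical=[A,B,C,D,E,F,G,H], logical=[C,D,E,F,G,H,A,B]
After op 2 (rotate(-3)): offset=7, physical=[A,B,C,D,E,F,G,H], logical=[H,A,B,C,D,E,F,G]
After op 3 (swap(6, 5)): offset=7, physical=[A,B,C,D,F,E,G,H], logical=[H,A,B,C,D,F,E,G]
After op 4 (replace(3, 'l')): offset=7, physical=[A,B,l,D,F,E,G,H], logical=[H,A,B,l,D,F,E,G]
After op 5 (rotate(+2)): offset=1, physical=[A,B,l,D,F,E,G,H], logical=[B,l,D,F,E,G,H,A]
After op 6 (swap(5, 7)): offset=1, physical=[G,B,l,D,F,E,A,H], logical=[B,l,D,F,E,A,H,G]
After op 7 (rotate(-3)): offset=6, physical=[G,B,l,D,F,E,A,H], logical=[A,H,G,B,l,D,F,E]
After op 8 (rotate(-3)): offset=3, physical=[G,B,l,D,F,E,A,H], logical=[D,F,E,A,H,G,B,l]
After op 9 (replace(4, 'j')): offset=3, physical=[G,B,l,D,F,E,A,j], logical=[D,F,E,A,j,G,B,l]
After op 10 (rotate(+3)): offset=6, physical=[G,B,l,D,F,E,A,j], logical=[A,j,G,B,l,D,F,E]
After op 11 (rotate(+1)): offset=7, physical=[G,B,l,D,F,E,A,j], logical=[j,G,B,l,D,F,E,A]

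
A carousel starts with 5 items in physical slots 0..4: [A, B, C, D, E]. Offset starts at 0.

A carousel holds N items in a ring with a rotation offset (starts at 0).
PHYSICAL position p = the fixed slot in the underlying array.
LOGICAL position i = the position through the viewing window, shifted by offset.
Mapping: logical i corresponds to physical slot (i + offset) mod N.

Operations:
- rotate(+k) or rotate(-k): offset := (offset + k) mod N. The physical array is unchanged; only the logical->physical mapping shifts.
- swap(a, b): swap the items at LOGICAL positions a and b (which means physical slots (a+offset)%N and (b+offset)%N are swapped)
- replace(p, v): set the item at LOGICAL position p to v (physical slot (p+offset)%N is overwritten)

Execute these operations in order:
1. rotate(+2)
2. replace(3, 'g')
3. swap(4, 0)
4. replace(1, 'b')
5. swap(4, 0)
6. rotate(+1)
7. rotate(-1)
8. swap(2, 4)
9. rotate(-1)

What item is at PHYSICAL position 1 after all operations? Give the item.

After op 1 (rotate(+2)): offset=2, physical=[A,B,C,D,E], logical=[C,D,E,A,B]
After op 2 (replace(3, 'g')): offset=2, physical=[g,B,C,D,E], logical=[C,D,E,g,B]
After op 3 (swap(4, 0)): offset=2, physical=[g,C,B,D,E], logical=[B,D,E,g,C]
After op 4 (replace(1, 'b')): offset=2, physical=[g,C,B,b,E], logical=[B,b,E,g,C]
After op 5 (swap(4, 0)): offset=2, physical=[g,B,C,b,E], logical=[C,b,E,g,B]
After op 6 (rotate(+1)): offset=3, physical=[g,B,C,b,E], logical=[b,E,g,B,C]
After op 7 (rotate(-1)): offset=2, physical=[g,B,C,b,E], logical=[C,b,E,g,B]
After op 8 (swap(2, 4)): offset=2, physical=[g,E,C,b,B], logical=[C,b,B,g,E]
After op 9 (rotate(-1)): offset=1, physical=[g,E,C,b,B], logical=[E,C,b,B,g]

Answer: E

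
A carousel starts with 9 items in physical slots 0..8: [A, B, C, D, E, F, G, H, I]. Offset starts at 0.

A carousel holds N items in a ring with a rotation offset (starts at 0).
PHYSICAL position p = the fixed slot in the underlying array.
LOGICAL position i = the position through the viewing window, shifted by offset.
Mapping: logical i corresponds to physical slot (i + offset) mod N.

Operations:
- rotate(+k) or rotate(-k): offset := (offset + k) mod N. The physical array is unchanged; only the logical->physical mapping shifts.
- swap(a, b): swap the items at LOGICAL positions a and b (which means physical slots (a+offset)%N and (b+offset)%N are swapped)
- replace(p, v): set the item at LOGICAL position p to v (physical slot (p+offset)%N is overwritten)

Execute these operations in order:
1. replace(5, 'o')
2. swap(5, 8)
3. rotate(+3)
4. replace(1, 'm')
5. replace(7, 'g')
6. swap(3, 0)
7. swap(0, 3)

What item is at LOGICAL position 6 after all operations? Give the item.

Answer: A

Derivation:
After op 1 (replace(5, 'o')): offset=0, physical=[A,B,C,D,E,o,G,H,I], logical=[A,B,C,D,E,o,G,H,I]
After op 2 (swap(5, 8)): offset=0, physical=[A,B,C,D,E,I,G,H,o], logical=[A,B,C,D,E,I,G,H,o]
After op 3 (rotate(+3)): offset=3, physical=[A,B,C,D,E,I,G,H,o], logical=[D,E,I,G,H,o,A,B,C]
After op 4 (replace(1, 'm')): offset=3, physical=[A,B,C,D,m,I,G,H,o], logical=[D,m,I,G,H,o,A,B,C]
After op 5 (replace(7, 'g')): offset=3, physical=[A,g,C,D,m,I,G,H,o], logical=[D,m,I,G,H,o,A,g,C]
After op 6 (swap(3, 0)): offset=3, physical=[A,g,C,G,m,I,D,H,o], logical=[G,m,I,D,H,o,A,g,C]
After op 7 (swap(0, 3)): offset=3, physical=[A,g,C,D,m,I,G,H,o], logical=[D,m,I,G,H,o,A,g,C]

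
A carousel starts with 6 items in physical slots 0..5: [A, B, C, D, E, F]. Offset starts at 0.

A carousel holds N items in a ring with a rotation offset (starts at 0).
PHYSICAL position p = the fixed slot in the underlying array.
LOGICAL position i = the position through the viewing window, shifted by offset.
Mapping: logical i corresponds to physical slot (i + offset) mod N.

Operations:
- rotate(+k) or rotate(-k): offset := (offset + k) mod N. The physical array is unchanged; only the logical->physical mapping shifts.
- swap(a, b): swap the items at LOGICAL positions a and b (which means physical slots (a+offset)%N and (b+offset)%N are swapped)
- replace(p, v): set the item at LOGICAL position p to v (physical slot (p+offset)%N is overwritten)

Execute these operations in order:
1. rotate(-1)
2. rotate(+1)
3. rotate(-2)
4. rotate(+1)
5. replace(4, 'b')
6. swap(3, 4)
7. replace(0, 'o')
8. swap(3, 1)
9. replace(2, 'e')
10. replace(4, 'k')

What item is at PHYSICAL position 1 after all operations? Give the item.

Answer: e

Derivation:
After op 1 (rotate(-1)): offset=5, physical=[A,B,C,D,E,F], logical=[F,A,B,C,D,E]
After op 2 (rotate(+1)): offset=0, physical=[A,B,C,D,E,F], logical=[A,B,C,D,E,F]
After op 3 (rotate(-2)): offset=4, physical=[A,B,C,D,E,F], logical=[E,F,A,B,C,D]
After op 4 (rotate(+1)): offset=5, physical=[A,B,C,D,E,F], logical=[F,A,B,C,D,E]
After op 5 (replace(4, 'b')): offset=5, physical=[A,B,C,b,E,F], logical=[F,A,B,C,b,E]
After op 6 (swap(3, 4)): offset=5, physical=[A,B,b,C,E,F], logical=[F,A,B,b,C,E]
After op 7 (replace(0, 'o')): offset=5, physical=[A,B,b,C,E,o], logical=[o,A,B,b,C,E]
After op 8 (swap(3, 1)): offset=5, physical=[b,B,A,C,E,o], logical=[o,b,B,A,C,E]
After op 9 (replace(2, 'e')): offset=5, physical=[b,e,A,C,E,o], logical=[o,b,e,A,C,E]
After op 10 (replace(4, 'k')): offset=5, physical=[b,e,A,k,E,o], logical=[o,b,e,A,k,E]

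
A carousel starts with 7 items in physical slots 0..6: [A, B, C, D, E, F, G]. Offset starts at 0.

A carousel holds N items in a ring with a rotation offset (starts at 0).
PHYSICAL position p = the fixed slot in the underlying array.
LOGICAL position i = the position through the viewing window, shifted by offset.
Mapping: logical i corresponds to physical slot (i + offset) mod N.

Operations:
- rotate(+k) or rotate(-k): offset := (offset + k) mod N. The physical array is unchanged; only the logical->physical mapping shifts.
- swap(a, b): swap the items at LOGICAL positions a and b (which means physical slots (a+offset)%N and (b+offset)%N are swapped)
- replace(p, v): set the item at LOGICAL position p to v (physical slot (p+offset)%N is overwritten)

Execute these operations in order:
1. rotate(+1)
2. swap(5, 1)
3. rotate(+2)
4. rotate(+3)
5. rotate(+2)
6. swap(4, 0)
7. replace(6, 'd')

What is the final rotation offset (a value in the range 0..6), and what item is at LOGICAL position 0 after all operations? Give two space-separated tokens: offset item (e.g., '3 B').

After op 1 (rotate(+1)): offset=1, physical=[A,B,C,D,E,F,G], logical=[B,C,D,E,F,G,A]
After op 2 (swap(5, 1)): offset=1, physical=[A,B,G,D,E,F,C], logical=[B,G,D,E,F,C,A]
After op 3 (rotate(+2)): offset=3, physical=[A,B,G,D,E,F,C], logical=[D,E,F,C,A,B,G]
After op 4 (rotate(+3)): offset=6, physical=[A,B,G,D,E,F,C], logical=[C,A,B,G,D,E,F]
After op 5 (rotate(+2)): offset=1, physical=[A,B,G,D,E,F,C], logical=[B,G,D,E,F,C,A]
After op 6 (swap(4, 0)): offset=1, physical=[A,F,G,D,E,B,C], logical=[F,G,D,E,B,C,A]
After op 7 (replace(6, 'd')): offset=1, physical=[d,F,G,D,E,B,C], logical=[F,G,D,E,B,C,d]

Answer: 1 F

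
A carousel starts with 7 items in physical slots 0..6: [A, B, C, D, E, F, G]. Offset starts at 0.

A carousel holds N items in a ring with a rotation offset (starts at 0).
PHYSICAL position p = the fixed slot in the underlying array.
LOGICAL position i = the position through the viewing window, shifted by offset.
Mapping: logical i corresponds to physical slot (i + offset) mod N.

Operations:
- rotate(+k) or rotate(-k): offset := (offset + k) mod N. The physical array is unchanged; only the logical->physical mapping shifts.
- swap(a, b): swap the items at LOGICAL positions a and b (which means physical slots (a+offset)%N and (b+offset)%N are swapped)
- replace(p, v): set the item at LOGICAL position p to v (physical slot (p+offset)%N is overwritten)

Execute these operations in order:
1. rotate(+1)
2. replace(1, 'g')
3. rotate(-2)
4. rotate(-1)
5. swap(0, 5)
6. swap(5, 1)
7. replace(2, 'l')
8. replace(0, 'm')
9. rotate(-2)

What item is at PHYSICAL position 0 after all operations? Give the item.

Answer: l

Derivation:
After op 1 (rotate(+1)): offset=1, physical=[A,B,C,D,E,F,G], logical=[B,C,D,E,F,G,A]
After op 2 (replace(1, 'g')): offset=1, physical=[A,B,g,D,E,F,G], logical=[B,g,D,E,F,G,A]
After op 3 (rotate(-2)): offset=6, physical=[A,B,g,D,E,F,G], logical=[G,A,B,g,D,E,F]
After op 4 (rotate(-1)): offset=5, physical=[A,B,g,D,E,F,G], logical=[F,G,A,B,g,D,E]
After op 5 (swap(0, 5)): offset=5, physical=[A,B,g,F,E,D,G], logical=[D,G,A,B,g,F,E]
After op 6 (swap(5, 1)): offset=5, physical=[A,B,g,G,E,D,F], logical=[D,F,A,B,g,G,E]
After op 7 (replace(2, 'l')): offset=5, physical=[l,B,g,G,E,D,F], logical=[D,F,l,B,g,G,E]
After op 8 (replace(0, 'm')): offset=5, physical=[l,B,g,G,E,m,F], logical=[m,F,l,B,g,G,E]
After op 9 (rotate(-2)): offset=3, physical=[l,B,g,G,E,m,F], logical=[G,E,m,F,l,B,g]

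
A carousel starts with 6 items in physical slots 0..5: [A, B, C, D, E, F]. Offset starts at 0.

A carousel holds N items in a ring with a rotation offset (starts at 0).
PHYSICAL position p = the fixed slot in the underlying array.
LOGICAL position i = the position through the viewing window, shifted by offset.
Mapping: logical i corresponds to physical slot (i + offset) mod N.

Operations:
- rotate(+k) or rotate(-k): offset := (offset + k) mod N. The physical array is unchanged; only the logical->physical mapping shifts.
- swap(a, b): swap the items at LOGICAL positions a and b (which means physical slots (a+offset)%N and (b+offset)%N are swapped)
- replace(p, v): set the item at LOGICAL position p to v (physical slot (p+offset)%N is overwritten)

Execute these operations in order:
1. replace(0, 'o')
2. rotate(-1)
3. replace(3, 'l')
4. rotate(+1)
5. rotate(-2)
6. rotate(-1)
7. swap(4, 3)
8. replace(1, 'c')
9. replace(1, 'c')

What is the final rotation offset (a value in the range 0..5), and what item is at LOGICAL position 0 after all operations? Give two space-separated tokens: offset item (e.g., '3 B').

Answer: 3 D

Derivation:
After op 1 (replace(0, 'o')): offset=0, physical=[o,B,C,D,E,F], logical=[o,B,C,D,E,F]
After op 2 (rotate(-1)): offset=5, physical=[o,B,C,D,E,F], logical=[F,o,B,C,D,E]
After op 3 (replace(3, 'l')): offset=5, physical=[o,B,l,D,E,F], logical=[F,o,B,l,D,E]
After op 4 (rotate(+1)): offset=0, physical=[o,B,l,D,E,F], logical=[o,B,l,D,E,F]
After op 5 (rotate(-2)): offset=4, physical=[o,B,l,D,E,F], logical=[E,F,o,B,l,D]
After op 6 (rotate(-1)): offset=3, physical=[o,B,l,D,E,F], logical=[D,E,F,o,B,l]
After op 7 (swap(4, 3)): offset=3, physical=[B,o,l,D,E,F], logical=[D,E,F,B,o,l]
After op 8 (replace(1, 'c')): offset=3, physical=[B,o,l,D,c,F], logical=[D,c,F,B,o,l]
After op 9 (replace(1, 'c')): offset=3, physical=[B,o,l,D,c,F], logical=[D,c,F,B,o,l]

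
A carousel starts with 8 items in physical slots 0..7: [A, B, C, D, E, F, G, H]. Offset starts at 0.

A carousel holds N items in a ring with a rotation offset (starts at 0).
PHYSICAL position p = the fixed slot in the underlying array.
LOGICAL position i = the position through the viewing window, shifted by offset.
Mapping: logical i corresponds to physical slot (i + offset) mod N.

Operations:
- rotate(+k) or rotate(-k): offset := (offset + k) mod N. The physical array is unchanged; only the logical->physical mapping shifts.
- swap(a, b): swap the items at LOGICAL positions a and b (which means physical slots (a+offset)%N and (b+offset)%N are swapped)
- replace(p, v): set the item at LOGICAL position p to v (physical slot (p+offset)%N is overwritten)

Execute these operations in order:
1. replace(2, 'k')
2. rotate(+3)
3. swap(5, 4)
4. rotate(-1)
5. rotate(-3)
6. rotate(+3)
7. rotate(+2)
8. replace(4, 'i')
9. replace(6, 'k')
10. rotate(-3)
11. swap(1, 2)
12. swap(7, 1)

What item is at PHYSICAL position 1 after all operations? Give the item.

After op 1 (replace(2, 'k')): offset=0, physical=[A,B,k,D,E,F,G,H], logical=[A,B,k,D,E,F,G,H]
After op 2 (rotate(+3)): offset=3, physical=[A,B,k,D,E,F,G,H], logical=[D,E,F,G,H,A,B,k]
After op 3 (swap(5, 4)): offset=3, physical=[H,B,k,D,E,F,G,A], logical=[D,E,F,G,A,H,B,k]
After op 4 (rotate(-1)): offset=2, physical=[H,B,k,D,E,F,G,A], logical=[k,D,E,F,G,A,H,B]
After op 5 (rotate(-3)): offset=7, physical=[H,B,k,D,E,F,G,A], logical=[A,H,B,k,D,E,F,G]
After op 6 (rotate(+3)): offset=2, physical=[H,B,k,D,E,F,G,A], logical=[k,D,E,F,G,A,H,B]
After op 7 (rotate(+2)): offset=4, physical=[H,B,k,D,E,F,G,A], logical=[E,F,G,A,H,B,k,D]
After op 8 (replace(4, 'i')): offset=4, physical=[i,B,k,D,E,F,G,A], logical=[E,F,G,A,i,B,k,D]
After op 9 (replace(6, 'k')): offset=4, physical=[i,B,k,D,E,F,G,A], logical=[E,F,G,A,i,B,k,D]
After op 10 (rotate(-3)): offset=1, physical=[i,B,k,D,E,F,G,A], logical=[B,k,D,E,F,G,A,i]
After op 11 (swap(1, 2)): offset=1, physical=[i,B,D,k,E,F,G,A], logical=[B,D,k,E,F,G,A,i]
After op 12 (swap(7, 1)): offset=1, physical=[D,B,i,k,E,F,G,A], logical=[B,i,k,E,F,G,A,D]

Answer: B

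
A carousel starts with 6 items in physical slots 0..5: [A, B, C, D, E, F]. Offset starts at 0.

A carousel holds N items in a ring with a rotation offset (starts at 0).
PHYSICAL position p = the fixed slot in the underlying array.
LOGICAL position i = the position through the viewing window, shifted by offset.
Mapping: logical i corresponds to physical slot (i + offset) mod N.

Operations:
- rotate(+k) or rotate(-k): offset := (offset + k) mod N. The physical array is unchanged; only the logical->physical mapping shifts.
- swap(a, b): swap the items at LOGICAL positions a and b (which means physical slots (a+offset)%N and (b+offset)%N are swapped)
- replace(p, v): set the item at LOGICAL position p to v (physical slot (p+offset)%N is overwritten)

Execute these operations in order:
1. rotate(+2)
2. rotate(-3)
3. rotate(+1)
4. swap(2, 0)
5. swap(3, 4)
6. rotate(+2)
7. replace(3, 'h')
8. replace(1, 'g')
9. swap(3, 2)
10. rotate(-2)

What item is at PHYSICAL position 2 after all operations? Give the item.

After op 1 (rotate(+2)): offset=2, physical=[A,B,C,D,E,F], logical=[C,D,E,F,A,B]
After op 2 (rotate(-3)): offset=5, physical=[A,B,C,D,E,F], logical=[F,A,B,C,D,E]
After op 3 (rotate(+1)): offset=0, physical=[A,B,C,D,E,F], logical=[A,B,C,D,E,F]
After op 4 (swap(2, 0)): offset=0, physical=[C,B,A,D,E,F], logical=[C,B,A,D,E,F]
After op 5 (swap(3, 4)): offset=0, physical=[C,B,A,E,D,F], logical=[C,B,A,E,D,F]
After op 6 (rotate(+2)): offset=2, physical=[C,B,A,E,D,F], logical=[A,E,D,F,C,B]
After op 7 (replace(3, 'h')): offset=2, physical=[C,B,A,E,D,h], logical=[A,E,D,h,C,B]
After op 8 (replace(1, 'g')): offset=2, physical=[C,B,A,g,D,h], logical=[A,g,D,h,C,B]
After op 9 (swap(3, 2)): offset=2, physical=[C,B,A,g,h,D], logical=[A,g,h,D,C,B]
After op 10 (rotate(-2)): offset=0, physical=[C,B,A,g,h,D], logical=[C,B,A,g,h,D]

Answer: A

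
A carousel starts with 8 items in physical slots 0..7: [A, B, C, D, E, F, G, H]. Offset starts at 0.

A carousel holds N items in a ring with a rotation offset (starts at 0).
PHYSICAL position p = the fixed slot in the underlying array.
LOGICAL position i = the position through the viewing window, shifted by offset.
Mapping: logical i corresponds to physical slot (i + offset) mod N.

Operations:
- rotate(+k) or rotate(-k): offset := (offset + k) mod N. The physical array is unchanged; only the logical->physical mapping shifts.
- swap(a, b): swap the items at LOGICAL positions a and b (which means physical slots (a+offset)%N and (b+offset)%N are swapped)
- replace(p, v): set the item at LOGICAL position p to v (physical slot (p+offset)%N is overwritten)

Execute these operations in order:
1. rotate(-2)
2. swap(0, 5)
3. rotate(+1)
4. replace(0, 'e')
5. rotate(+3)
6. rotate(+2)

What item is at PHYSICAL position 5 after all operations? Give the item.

After op 1 (rotate(-2)): offset=6, physical=[A,B,C,D,E,F,G,H], logical=[G,H,A,B,C,D,E,F]
After op 2 (swap(0, 5)): offset=6, physical=[A,B,C,G,E,F,D,H], logical=[D,H,A,B,C,G,E,F]
After op 3 (rotate(+1)): offset=7, physical=[A,B,C,G,E,F,D,H], logical=[H,A,B,C,G,E,F,D]
After op 4 (replace(0, 'e')): offset=7, physical=[A,B,C,G,E,F,D,e], logical=[e,A,B,C,G,E,F,D]
After op 5 (rotate(+3)): offset=2, physical=[A,B,C,G,E,F,D,e], logical=[C,G,E,F,D,e,A,B]
After op 6 (rotate(+2)): offset=4, physical=[A,B,C,G,E,F,D,e], logical=[E,F,D,e,A,B,C,G]

Answer: F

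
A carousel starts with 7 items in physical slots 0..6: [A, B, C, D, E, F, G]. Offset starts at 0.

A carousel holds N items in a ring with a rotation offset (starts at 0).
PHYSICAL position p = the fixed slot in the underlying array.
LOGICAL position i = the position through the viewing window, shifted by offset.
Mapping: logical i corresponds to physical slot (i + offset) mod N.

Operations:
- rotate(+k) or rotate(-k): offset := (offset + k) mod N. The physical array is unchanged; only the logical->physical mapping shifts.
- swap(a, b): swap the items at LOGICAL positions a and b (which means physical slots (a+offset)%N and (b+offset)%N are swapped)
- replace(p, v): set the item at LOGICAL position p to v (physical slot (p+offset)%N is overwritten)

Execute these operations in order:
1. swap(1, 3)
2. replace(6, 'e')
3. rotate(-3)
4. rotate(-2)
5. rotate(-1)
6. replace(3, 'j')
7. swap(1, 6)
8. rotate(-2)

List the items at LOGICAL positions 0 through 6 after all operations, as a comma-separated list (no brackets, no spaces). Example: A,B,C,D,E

Answer: e,C,D,A,B,j,F

Derivation:
After op 1 (swap(1, 3)): offset=0, physical=[A,D,C,B,E,F,G], logical=[A,D,C,B,E,F,G]
After op 2 (replace(6, 'e')): offset=0, physical=[A,D,C,B,E,F,e], logical=[A,D,C,B,E,F,e]
After op 3 (rotate(-3)): offset=4, physical=[A,D,C,B,E,F,e], logical=[E,F,e,A,D,C,B]
After op 4 (rotate(-2)): offset=2, physical=[A,D,C,B,E,F,e], logical=[C,B,E,F,e,A,D]
After op 5 (rotate(-1)): offset=1, physical=[A,D,C,B,E,F,e], logical=[D,C,B,E,F,e,A]
After op 6 (replace(3, 'j')): offset=1, physical=[A,D,C,B,j,F,e], logical=[D,C,B,j,F,e,A]
After op 7 (swap(1, 6)): offset=1, physical=[C,D,A,B,j,F,e], logical=[D,A,B,j,F,e,C]
After op 8 (rotate(-2)): offset=6, physical=[C,D,A,B,j,F,e], logical=[e,C,D,A,B,j,F]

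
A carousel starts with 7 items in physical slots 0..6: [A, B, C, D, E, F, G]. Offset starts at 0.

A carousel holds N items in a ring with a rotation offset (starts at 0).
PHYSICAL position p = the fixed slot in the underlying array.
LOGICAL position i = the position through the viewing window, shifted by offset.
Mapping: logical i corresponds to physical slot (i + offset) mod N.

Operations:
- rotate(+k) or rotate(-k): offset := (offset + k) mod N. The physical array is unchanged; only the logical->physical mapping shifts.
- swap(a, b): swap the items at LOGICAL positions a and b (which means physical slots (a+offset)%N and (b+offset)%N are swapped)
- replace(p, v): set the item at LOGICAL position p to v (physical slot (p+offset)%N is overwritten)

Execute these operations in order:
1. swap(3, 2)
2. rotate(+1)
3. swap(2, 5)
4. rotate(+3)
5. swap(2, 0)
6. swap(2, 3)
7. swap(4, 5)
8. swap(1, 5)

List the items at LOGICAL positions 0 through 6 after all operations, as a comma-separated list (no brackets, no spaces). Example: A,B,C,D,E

Answer: C,B,A,E,D,F,G

Derivation:
After op 1 (swap(3, 2)): offset=0, physical=[A,B,D,C,E,F,G], logical=[A,B,D,C,E,F,G]
After op 2 (rotate(+1)): offset=1, physical=[A,B,D,C,E,F,G], logical=[B,D,C,E,F,G,A]
After op 3 (swap(2, 5)): offset=1, physical=[A,B,D,G,E,F,C], logical=[B,D,G,E,F,C,A]
After op 4 (rotate(+3)): offset=4, physical=[A,B,D,G,E,F,C], logical=[E,F,C,A,B,D,G]
After op 5 (swap(2, 0)): offset=4, physical=[A,B,D,G,C,F,E], logical=[C,F,E,A,B,D,G]
After op 6 (swap(2, 3)): offset=4, physical=[E,B,D,G,C,F,A], logical=[C,F,A,E,B,D,G]
After op 7 (swap(4, 5)): offset=4, physical=[E,D,B,G,C,F,A], logical=[C,F,A,E,D,B,G]
After op 8 (swap(1, 5)): offset=4, physical=[E,D,F,G,C,B,A], logical=[C,B,A,E,D,F,G]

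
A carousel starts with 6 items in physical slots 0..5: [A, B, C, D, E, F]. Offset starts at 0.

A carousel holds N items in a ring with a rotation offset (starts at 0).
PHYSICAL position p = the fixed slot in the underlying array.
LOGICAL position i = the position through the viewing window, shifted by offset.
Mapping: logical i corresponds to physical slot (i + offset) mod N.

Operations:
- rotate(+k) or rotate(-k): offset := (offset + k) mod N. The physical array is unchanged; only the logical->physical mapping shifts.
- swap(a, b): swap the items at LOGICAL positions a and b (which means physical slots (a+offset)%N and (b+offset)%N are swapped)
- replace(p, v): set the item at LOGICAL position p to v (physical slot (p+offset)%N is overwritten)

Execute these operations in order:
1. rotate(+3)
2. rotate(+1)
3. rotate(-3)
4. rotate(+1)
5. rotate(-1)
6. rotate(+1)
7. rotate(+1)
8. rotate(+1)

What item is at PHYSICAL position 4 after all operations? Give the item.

After op 1 (rotate(+3)): offset=3, physical=[A,B,C,D,E,F], logical=[D,E,F,A,B,C]
After op 2 (rotate(+1)): offset=4, physical=[A,B,C,D,E,F], logical=[E,F,A,B,C,D]
After op 3 (rotate(-3)): offset=1, physical=[A,B,C,D,E,F], logical=[B,C,D,E,F,A]
After op 4 (rotate(+1)): offset=2, physical=[A,B,C,D,E,F], logical=[C,D,E,F,A,B]
After op 5 (rotate(-1)): offset=1, physical=[A,B,C,D,E,F], logical=[B,C,D,E,F,A]
After op 6 (rotate(+1)): offset=2, physical=[A,B,C,D,E,F], logical=[C,D,E,F,A,B]
After op 7 (rotate(+1)): offset=3, physical=[A,B,C,D,E,F], logical=[D,E,F,A,B,C]
After op 8 (rotate(+1)): offset=4, physical=[A,B,C,D,E,F], logical=[E,F,A,B,C,D]

Answer: E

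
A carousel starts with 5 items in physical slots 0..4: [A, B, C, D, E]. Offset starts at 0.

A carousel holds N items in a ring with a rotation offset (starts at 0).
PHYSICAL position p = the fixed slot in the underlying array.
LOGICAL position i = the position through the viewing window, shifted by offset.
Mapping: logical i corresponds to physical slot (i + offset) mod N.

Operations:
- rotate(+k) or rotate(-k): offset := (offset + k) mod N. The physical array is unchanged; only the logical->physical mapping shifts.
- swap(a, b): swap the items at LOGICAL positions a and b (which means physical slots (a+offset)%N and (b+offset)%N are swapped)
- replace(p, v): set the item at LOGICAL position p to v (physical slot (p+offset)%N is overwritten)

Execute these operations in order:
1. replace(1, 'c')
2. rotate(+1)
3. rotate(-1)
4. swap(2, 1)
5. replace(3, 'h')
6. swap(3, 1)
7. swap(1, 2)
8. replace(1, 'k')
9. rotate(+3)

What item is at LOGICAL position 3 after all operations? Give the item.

Answer: k

Derivation:
After op 1 (replace(1, 'c')): offset=0, physical=[A,c,C,D,E], logical=[A,c,C,D,E]
After op 2 (rotate(+1)): offset=1, physical=[A,c,C,D,E], logical=[c,C,D,E,A]
After op 3 (rotate(-1)): offset=0, physical=[A,c,C,D,E], logical=[A,c,C,D,E]
After op 4 (swap(2, 1)): offset=0, physical=[A,C,c,D,E], logical=[A,C,c,D,E]
After op 5 (replace(3, 'h')): offset=0, physical=[A,C,c,h,E], logical=[A,C,c,h,E]
After op 6 (swap(3, 1)): offset=0, physical=[A,h,c,C,E], logical=[A,h,c,C,E]
After op 7 (swap(1, 2)): offset=0, physical=[A,c,h,C,E], logical=[A,c,h,C,E]
After op 8 (replace(1, 'k')): offset=0, physical=[A,k,h,C,E], logical=[A,k,h,C,E]
After op 9 (rotate(+3)): offset=3, physical=[A,k,h,C,E], logical=[C,E,A,k,h]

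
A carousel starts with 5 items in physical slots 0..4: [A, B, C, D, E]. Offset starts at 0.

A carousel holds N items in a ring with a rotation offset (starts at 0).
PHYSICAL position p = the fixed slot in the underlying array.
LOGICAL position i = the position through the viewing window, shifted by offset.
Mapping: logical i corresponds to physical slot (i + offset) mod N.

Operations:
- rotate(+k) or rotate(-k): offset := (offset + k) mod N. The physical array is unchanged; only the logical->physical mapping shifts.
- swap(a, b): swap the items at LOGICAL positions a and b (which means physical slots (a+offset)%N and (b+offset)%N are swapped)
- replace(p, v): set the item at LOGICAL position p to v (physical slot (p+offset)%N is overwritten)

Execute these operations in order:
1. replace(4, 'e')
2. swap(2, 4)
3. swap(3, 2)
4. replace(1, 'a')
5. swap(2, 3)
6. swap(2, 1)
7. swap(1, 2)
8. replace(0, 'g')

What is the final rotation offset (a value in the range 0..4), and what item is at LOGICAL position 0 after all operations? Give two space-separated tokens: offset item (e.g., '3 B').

Answer: 0 g

Derivation:
After op 1 (replace(4, 'e')): offset=0, physical=[A,B,C,D,e], logical=[A,B,C,D,e]
After op 2 (swap(2, 4)): offset=0, physical=[A,B,e,D,C], logical=[A,B,e,D,C]
After op 3 (swap(3, 2)): offset=0, physical=[A,B,D,e,C], logical=[A,B,D,e,C]
After op 4 (replace(1, 'a')): offset=0, physical=[A,a,D,e,C], logical=[A,a,D,e,C]
After op 5 (swap(2, 3)): offset=0, physical=[A,a,e,D,C], logical=[A,a,e,D,C]
After op 6 (swap(2, 1)): offset=0, physical=[A,e,a,D,C], logical=[A,e,a,D,C]
After op 7 (swap(1, 2)): offset=0, physical=[A,a,e,D,C], logical=[A,a,e,D,C]
After op 8 (replace(0, 'g')): offset=0, physical=[g,a,e,D,C], logical=[g,a,e,D,C]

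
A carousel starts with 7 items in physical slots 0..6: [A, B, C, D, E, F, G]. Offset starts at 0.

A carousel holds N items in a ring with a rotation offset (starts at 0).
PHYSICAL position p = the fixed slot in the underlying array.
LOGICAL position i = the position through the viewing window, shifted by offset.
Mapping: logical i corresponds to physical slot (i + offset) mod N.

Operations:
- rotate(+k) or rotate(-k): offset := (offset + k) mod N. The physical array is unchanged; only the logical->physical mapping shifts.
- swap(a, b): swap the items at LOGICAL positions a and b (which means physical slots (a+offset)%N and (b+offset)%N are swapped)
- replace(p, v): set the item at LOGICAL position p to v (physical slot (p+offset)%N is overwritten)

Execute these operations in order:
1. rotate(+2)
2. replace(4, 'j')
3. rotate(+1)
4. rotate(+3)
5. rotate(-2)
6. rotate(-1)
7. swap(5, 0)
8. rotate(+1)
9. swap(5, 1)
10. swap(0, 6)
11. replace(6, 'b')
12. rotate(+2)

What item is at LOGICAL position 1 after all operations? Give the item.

After op 1 (rotate(+2)): offset=2, physical=[A,B,C,D,E,F,G], logical=[C,D,E,F,G,A,B]
After op 2 (replace(4, 'j')): offset=2, physical=[A,B,C,D,E,F,j], logical=[C,D,E,F,j,A,B]
After op 3 (rotate(+1)): offset=3, physical=[A,B,C,D,E,F,j], logical=[D,E,F,j,A,B,C]
After op 4 (rotate(+3)): offset=6, physical=[A,B,C,D,E,F,j], logical=[j,A,B,C,D,E,F]
After op 5 (rotate(-2)): offset=4, physical=[A,B,C,D,E,F,j], logical=[E,F,j,A,B,C,D]
After op 6 (rotate(-1)): offset=3, physical=[A,B,C,D,E,F,j], logical=[D,E,F,j,A,B,C]
After op 7 (swap(5, 0)): offset=3, physical=[A,D,C,B,E,F,j], logical=[B,E,F,j,A,D,C]
After op 8 (rotate(+1)): offset=4, physical=[A,D,C,B,E,F,j], logical=[E,F,j,A,D,C,B]
After op 9 (swap(5, 1)): offset=4, physical=[A,D,F,B,E,C,j], logical=[E,C,j,A,D,F,B]
After op 10 (swap(0, 6)): offset=4, physical=[A,D,F,E,B,C,j], logical=[B,C,j,A,D,F,E]
After op 11 (replace(6, 'b')): offset=4, physical=[A,D,F,b,B,C,j], logical=[B,C,j,A,D,F,b]
After op 12 (rotate(+2)): offset=6, physical=[A,D,F,b,B,C,j], logical=[j,A,D,F,b,B,C]

Answer: A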